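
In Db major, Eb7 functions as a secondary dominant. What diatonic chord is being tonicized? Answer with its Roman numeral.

V

The chord is a dominant seventh chord on Eb.
A dominant resolves down a perfect fifth: Eb → Ab. In Db major, Ab is scale degree 5, i.e. V.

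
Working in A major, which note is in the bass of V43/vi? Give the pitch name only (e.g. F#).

G#

The applied chord V43/vi is rooted on C#: C#-E#-G#-B.
The figure 43 means second inversion — the fifth is in the bass.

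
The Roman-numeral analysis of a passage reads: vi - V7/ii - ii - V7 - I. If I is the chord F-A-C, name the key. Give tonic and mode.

I is given as F-A-C — a major triad with root F.
If F is scale degree 1 and the mode makes that degree carry a major triad, the tonic is F and the mode is major.

F major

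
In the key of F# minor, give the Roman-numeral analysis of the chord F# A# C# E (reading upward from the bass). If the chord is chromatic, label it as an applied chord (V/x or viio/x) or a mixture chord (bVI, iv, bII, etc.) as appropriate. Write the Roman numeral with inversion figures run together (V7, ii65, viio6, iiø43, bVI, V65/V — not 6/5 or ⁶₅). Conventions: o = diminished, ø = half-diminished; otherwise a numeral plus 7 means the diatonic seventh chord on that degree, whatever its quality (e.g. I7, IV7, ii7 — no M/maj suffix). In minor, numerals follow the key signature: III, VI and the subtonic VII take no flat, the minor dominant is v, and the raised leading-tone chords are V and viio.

The pitches F#-A#-C#-E form a dominant seventh chord rooted on F#.
F# is not a diatonic chord root with this quality in F# minor, but it lies a perfect fifth above B (iv), so the chord functions as an applied dominant of iv.

V7/iv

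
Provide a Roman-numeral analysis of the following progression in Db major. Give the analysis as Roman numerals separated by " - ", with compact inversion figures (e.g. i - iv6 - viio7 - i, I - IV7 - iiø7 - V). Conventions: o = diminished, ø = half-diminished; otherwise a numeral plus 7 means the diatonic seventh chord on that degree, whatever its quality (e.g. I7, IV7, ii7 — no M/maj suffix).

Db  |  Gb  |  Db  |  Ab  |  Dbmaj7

Db has root Db, degree 1 in Db major, so I.
Gb has root Gb, degree 4 in Db major, so IV.
Db: root Db is the tonic; major triad there is I.
Ab has root Ab, degree 5 in Db major, so V.
Dbmaj7 has root Db, degree 1 in Db major, so I7.

I - IV - I - V - I7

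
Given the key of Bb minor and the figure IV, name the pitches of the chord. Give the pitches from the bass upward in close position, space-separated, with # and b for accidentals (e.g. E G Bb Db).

Eb G Bb

Scale degree 4 in Bb minor is Eb; here the chord built on it is altered to a major triad. IV is the major subdominant, borrowed from the parallel major.
So the chord is Eb-G-Bb.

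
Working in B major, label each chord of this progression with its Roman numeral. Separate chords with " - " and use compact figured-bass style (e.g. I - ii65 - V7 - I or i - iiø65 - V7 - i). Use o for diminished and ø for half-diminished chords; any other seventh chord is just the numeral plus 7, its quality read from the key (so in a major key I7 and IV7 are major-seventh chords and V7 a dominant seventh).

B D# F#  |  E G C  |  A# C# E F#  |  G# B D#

I - bII6 - V65 - vi

B-D#-F#: root B is the tonic; major triad there is I.
E-G-C is non-diatonic — a major triad on the lowered supertonic (C): the Neapolitan sixth, bII6 (third, E, in the bass — hence the 6).
A#-C#-E-F#: dominant seventh chord on F# = scale degree 5 → V65.
G#-B-D# has root G#, degree 6 in B major, so vi.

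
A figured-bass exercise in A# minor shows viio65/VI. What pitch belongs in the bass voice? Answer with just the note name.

The applied chord viio65/VI is rooted on E#: E#-G#-B-D.
The figure 65 means first inversion — the third is in the bass.

G#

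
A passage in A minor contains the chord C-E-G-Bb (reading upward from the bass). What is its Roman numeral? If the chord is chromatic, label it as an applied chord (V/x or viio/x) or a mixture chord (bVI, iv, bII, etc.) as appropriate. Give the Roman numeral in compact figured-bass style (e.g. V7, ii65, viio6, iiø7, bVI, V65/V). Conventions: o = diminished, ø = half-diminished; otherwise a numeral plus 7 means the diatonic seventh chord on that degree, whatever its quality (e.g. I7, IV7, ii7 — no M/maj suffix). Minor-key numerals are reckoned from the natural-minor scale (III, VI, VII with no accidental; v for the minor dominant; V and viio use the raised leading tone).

The pitches C-E-G-Bb form a dominant seventh chord rooted on C.
C is not a diatonic chord root with this quality in A minor, but it lies a perfect fifth above F (VI), so the chord functions as an applied dominant of VI.

V7/VI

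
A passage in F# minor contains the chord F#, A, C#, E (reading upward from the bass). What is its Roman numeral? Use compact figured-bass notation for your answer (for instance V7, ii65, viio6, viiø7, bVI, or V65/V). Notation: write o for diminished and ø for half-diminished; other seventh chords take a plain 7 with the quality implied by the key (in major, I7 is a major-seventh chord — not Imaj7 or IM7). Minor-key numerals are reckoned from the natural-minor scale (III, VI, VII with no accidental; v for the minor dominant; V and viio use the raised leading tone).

The pitches F#-A-C#-E form a minor seventh chord rooted on F#.
In F# minor, F# is the tonic; the diatonic minor seventh chord there is i7.

i7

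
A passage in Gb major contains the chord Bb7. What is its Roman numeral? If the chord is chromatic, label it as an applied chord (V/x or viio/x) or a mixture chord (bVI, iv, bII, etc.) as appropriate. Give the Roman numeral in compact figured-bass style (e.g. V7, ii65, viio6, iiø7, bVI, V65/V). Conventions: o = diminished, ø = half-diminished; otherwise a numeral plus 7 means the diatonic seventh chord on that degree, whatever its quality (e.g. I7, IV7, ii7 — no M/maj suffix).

The pitches Bb-D-F-Ab form a dominant seventh chord rooted on Bb.
Bb is not a diatonic chord root with this quality in Gb major, but it lies a perfect fifth above Eb (vi), so the chord functions as an applied dominant of vi.

V7/vi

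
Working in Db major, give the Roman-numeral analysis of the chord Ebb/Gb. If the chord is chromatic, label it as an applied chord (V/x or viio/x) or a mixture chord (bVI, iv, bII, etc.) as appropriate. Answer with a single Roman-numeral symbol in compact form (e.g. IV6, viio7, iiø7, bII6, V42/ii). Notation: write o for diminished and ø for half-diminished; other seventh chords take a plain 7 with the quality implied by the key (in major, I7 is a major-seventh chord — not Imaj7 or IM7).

Stacked in thirds the chord is Ebb-Gb-Bbb: a major triad on Ebb.
Ebb is the lowered second degree of Db major (diatonic 2 would be Eb). This is the Neapolitan sixth — a major triad on the lowered second degree, here in its customary first inversion.
With Gb in the bass the chord is in first inversion, so the figured bass is 6.

bII6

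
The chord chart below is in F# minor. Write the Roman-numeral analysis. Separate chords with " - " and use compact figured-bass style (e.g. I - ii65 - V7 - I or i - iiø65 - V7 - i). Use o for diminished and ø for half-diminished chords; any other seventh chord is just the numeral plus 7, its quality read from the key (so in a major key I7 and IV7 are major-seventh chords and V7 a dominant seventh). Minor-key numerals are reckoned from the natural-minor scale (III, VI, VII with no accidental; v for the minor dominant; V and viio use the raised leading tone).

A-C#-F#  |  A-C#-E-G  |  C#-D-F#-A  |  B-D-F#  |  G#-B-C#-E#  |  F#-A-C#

A-C#-F# has root F#, degree 1 in F# minor, so i6.
A-C#-E-G: chromatic; A is V of VI, so V7/VI.
C#-D-F#-A: root D is the submediant; major seventh chord there is VI42.
B-D-F# has root B, degree 4 in F# minor, so iv.
G#-B-C#-E#: root C# is the dominant; dominant seventh chord there is V43.
F#-A-C#: minor triad on F# = scale degree 1 → i.

i6 - V7/VI - VI42 - iv - V43 - i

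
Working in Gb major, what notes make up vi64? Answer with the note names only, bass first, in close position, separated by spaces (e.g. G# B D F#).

Bb Eb Gb

The numeral's case and figure indicate a minor triad. In Gb major its root, the sixth degree, is Eb.
Stacking thirds from Eb gives Eb-Gb-Bb.
The figured bass 64 indicates second inversion, placing the fifth (Bb) in the bass: Bb-Eb-Gb.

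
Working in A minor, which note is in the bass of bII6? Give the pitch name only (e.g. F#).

D

bII in A minor has root Bb; the chord is Bb-D-F.
The figure 6 means first inversion — the third is in the bass.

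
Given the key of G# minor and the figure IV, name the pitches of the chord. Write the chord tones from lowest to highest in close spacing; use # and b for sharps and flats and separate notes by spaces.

C# E# G#

IV is the major subdominant, borrowed from the parallel major. In G# minor that root is C#.
So the chord is C#-E#-G#, a major triad.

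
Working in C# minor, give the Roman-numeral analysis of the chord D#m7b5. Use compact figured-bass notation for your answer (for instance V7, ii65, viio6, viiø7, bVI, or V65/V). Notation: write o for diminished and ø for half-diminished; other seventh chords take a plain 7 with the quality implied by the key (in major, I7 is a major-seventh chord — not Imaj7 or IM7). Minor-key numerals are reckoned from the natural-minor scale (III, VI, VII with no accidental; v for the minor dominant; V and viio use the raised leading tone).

iiø7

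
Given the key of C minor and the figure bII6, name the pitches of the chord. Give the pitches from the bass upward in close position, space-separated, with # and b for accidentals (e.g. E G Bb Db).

F Ab Db

bII6 is the Neapolitan sixth — a major triad on the lowered second degree, here in its customary first inversion. In C minor that root is Db.
So the chord is Db-F-Ab, a major triad.
The figured bass 6 indicates first inversion, placing the third (F) in the bass: F-Ab-Db.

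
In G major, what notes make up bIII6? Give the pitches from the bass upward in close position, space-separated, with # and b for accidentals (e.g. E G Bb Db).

D F Bb

Scale degree 3 in G major is B; lowering it a half step gives Bb. bIII6 is a major triad on the lowered third degree, borrowed from the parallel minor.
So the chord is Bb-D-F, a major triad.
The figured bass 6 indicates first inversion, placing the third (D) in the bass: D-F-Bb.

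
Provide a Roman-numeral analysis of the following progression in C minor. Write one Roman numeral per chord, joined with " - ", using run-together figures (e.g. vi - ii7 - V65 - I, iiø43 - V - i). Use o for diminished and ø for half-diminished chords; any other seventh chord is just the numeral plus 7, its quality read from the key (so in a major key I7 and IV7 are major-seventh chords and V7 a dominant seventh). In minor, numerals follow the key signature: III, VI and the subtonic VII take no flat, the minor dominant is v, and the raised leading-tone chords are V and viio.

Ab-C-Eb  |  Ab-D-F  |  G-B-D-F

VI - iio64 - V7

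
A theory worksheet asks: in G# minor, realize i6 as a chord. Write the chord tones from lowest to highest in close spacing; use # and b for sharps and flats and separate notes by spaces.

B D# G#

The numeral's case and figure indicate a minor triad. In G# minor its root, scale degree 1, is G#.
That chord is spelled G#-B-D#.
The figured bass 6 indicates first inversion, placing the third (B) in the bass: B-D#-G#.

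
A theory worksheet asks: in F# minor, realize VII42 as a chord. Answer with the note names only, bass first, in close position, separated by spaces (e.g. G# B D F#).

D E G# B

The numeral's case and figure indicate a dominant seventh chord. In F# minor its root, the subtonic, is E.
That chord is spelled E-G#-B-D.
With the 42 figure the chord is in third inversion; from the bass D upward in close position it reads D-E-G#-B.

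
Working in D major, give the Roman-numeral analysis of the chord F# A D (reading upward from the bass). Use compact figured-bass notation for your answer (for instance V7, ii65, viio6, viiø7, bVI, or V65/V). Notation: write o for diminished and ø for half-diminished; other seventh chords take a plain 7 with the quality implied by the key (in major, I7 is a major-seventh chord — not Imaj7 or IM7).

I6

The pitches D-F#-A form a major triad rooted on D.
In D major, D is the tonic; the diatonic major triad there is I.
With F# in the bass the chord is in first inversion, so the figured bass is 6.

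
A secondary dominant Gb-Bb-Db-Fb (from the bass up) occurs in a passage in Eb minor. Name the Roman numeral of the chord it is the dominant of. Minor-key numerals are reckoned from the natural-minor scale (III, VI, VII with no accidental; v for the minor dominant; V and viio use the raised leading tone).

The chord is a dominant seventh chord on Gb.
A dominant resolves down a perfect fifth: Gb → Cb. In Eb minor, Cb is scale degree 6, i.e. VI.

VI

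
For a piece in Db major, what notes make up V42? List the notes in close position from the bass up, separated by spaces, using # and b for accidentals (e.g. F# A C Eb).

Gb Ab C Eb

In Db major, scale degree 5 is Ab, and the diatonic chord built there is a dominant seventh chord.
That chord is spelled Ab-C-Eb-Gb.
With the 42 figure the chord is in third inversion; from the bass Gb upward in close position it reads Gb-Ab-C-Eb.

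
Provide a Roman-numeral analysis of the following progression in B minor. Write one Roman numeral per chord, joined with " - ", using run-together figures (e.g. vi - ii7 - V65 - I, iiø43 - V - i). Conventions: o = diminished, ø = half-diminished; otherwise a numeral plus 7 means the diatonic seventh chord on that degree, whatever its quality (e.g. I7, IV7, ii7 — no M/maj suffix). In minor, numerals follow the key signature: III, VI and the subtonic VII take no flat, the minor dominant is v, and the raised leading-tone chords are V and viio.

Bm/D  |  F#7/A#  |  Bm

Bm/D has root B, degree 1 in B minor, so i6.
F#7/A#: dominant seventh chord on F# = scale degree 5 → V65.
Bm: minor triad on B = scale degree 1 → i.

i6 - V65 - i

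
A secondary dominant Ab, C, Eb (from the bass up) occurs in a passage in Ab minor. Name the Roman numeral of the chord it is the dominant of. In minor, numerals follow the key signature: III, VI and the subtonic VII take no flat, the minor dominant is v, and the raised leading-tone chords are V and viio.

The chord is a major triad on Ab.
A dominant resolves down a perfect fifth: Ab → Db. In Ab minor, Db is scale degree 4, i.e. iv.

iv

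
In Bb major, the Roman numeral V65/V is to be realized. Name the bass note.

E

The applied chord V65/V is rooted on C: C-E-G-Bb.
The figure 65 means first inversion — the third is in the bass.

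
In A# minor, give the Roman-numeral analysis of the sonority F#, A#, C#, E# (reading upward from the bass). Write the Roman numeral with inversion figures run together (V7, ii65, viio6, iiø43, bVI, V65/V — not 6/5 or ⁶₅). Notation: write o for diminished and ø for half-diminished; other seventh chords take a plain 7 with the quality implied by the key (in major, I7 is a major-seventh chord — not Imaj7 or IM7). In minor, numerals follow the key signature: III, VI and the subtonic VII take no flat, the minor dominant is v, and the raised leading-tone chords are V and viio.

VI7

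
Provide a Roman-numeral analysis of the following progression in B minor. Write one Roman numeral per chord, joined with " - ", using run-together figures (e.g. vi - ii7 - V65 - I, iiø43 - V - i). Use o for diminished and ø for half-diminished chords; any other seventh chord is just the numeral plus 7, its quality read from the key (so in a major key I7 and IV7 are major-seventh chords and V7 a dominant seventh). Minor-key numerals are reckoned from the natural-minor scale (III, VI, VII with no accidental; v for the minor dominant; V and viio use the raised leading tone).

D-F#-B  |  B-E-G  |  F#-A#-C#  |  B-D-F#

i6 - iv64 - V - i

D-F#-B has root B, degree 1 in B minor, so i6.
B-E-G: minor triad on E = scale degree 4 → iv64.
F#-A#-C# has root F#, degree 5 in B minor, so V.
B-D-F#: root B is the tonic; minor triad there is i.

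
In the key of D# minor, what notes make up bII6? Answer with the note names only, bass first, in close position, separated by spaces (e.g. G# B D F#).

G# B E

Scale degree 2 in D# minor is E#; lowering it a half step gives E. bII6 is the Neapolitan sixth — a major triad on the lowered second degree, here in its customary first inversion.
So the chord is E-G#-B, a major triad.
The figured bass 6 indicates first inversion, placing the third (G#) in the bass: G#-B-E.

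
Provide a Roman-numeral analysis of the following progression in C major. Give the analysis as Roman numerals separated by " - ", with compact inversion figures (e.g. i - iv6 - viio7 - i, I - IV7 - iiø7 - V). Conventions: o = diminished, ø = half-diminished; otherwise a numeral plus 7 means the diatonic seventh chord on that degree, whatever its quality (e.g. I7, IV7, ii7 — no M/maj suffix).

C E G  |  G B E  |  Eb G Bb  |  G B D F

C-E-G has root C, degree 1 in C major, so I.
G-B-E: root E is the mediant; minor triad there is iii6.
Eb-G-Bb: major triad on Eb — chromatic; bIII (borrowed from the parallel minor).
G-B-D-F has root G, degree 5 in C major, so V7.

I - iii6 - bIII - V7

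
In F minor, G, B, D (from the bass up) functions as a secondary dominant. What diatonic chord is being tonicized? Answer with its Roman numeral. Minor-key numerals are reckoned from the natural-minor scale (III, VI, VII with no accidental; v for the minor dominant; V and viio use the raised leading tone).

V

The chord is a major triad on G.
A dominant resolves down a perfect fifth: G → C. In F minor, C is scale degree 5, i.e. V.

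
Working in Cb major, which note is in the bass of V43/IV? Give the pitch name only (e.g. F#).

Gb

The applied chord V43/IV is rooted on Cb: Cb-Eb-Gb-Bbb.
The figure 43 means second inversion — the fifth is in the bass.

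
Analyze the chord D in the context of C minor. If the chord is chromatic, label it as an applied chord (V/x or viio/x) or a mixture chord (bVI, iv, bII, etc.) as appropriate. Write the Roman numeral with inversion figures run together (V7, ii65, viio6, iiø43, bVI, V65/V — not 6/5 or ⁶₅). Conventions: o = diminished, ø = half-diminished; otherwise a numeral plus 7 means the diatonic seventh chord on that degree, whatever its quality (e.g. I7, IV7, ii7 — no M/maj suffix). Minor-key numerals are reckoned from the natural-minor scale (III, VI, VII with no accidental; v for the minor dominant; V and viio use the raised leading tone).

V/V

The pitches D-F#-A form a major triad rooted on D.
D is not a diatonic chord root with this quality in C minor, but it lies a perfect fifth above G (V), so the chord functions as an applied dominant of V.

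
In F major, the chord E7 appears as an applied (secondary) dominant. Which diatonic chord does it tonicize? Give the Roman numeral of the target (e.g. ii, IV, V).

iii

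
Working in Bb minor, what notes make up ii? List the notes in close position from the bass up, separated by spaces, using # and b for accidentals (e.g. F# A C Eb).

C Eb G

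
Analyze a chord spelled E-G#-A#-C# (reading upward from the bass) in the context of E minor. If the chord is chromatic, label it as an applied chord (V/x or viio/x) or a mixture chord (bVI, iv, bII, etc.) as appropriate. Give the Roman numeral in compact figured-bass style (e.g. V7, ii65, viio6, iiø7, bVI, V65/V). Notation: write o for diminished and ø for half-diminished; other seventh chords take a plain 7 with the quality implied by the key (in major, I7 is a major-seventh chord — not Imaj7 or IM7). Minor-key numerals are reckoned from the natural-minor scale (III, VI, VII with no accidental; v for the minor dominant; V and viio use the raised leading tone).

viiø43/V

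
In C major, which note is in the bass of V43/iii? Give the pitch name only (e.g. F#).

The applied chord V43/iii is rooted on B: B-D#-F#-A.
The figure 43 means second inversion — the fifth is in the bass.

F#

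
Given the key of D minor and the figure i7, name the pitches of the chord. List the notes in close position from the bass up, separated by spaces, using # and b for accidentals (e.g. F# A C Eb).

D F A C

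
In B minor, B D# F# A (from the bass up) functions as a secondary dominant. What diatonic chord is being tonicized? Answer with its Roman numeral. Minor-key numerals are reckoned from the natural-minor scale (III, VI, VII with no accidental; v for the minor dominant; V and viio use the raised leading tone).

iv

The chord is a dominant seventh chord on B.
A dominant resolves down a perfect fifth: B → E. In B minor, E is scale degree 4, i.e. iv.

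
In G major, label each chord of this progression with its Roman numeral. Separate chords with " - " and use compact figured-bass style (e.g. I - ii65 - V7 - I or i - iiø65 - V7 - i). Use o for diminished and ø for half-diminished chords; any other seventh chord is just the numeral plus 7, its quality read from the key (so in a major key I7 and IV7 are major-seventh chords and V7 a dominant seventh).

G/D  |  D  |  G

I64 - V - I

G/D: root G is the tonic; major triad there is I64.
D: major triad on D = scale degree 5 → V.
G: major triad on G = scale degree 1 → I.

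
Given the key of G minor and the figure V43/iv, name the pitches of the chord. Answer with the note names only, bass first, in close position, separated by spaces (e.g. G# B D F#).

D F G B

V43/iv is a secondary dominant — the dominant seventh of iv. iv in G minor is C, so the applied chord's root is G, a perfect fifth above.
Building a dominant seventh chord on G gives G-B-D-F.
The figured bass 43 indicates second inversion, placing the fifth (D) in the bass: D-F-G-B.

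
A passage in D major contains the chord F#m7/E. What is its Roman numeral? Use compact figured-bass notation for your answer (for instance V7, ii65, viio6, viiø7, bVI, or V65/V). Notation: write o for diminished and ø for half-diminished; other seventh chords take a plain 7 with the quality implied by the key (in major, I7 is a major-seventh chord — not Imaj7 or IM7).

iii42

The pitches F#-A-C#-E form a minor seventh chord rooted on F#.
F# is scale degree 3 in D major, and a minor seventh chord on that degree is written iii7.
With E in the bass the chord is in third inversion, so the figured bass is 42.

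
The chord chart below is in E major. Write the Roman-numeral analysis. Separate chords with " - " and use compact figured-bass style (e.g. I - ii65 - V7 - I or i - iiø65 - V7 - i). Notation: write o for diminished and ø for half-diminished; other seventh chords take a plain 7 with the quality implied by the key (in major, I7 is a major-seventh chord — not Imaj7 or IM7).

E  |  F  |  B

E: major triad on E = scale degree 1 → I.
F is non-diatonic — a major triad on the lowered supertonic (F): the Neapolitan chord, bII.
B: root B is the dominant; major triad there is V.

I - bII - V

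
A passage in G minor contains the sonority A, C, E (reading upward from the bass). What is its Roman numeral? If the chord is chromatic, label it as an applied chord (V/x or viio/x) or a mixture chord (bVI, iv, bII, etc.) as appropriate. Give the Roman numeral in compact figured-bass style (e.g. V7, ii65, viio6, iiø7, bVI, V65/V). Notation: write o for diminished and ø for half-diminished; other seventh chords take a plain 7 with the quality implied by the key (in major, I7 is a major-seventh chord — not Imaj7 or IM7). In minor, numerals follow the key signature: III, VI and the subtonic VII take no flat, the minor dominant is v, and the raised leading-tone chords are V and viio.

ii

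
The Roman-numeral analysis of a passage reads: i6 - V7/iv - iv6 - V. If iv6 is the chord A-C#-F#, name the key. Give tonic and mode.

The chord F#m/A is a minor triad rooted on F#; its label is iv6.
iv6 on F# implies F# is the subdominant; that puts the tonic at C#, and the lowercase numeral fits minor mode.

C# minor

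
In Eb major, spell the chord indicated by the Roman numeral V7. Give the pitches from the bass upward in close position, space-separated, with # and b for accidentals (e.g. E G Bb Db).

Bb D F Ab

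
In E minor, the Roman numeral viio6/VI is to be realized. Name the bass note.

D

The applied chord viio6/VI is rooted on B: B-D-F.
The figure 6 means first inversion — the third is in the bass.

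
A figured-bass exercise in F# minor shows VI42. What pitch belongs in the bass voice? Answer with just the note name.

C#

VI in F# minor has root D; the chord is D-F#-A-C#.
The figure 42 means third inversion — the seventh is in the bass.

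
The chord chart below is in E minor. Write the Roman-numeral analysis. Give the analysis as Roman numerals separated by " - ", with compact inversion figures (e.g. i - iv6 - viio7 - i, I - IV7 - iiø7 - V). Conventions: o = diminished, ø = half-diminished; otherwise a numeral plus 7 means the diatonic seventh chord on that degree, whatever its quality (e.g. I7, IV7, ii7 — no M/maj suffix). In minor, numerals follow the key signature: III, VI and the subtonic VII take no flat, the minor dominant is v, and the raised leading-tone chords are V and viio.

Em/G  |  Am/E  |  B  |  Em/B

Em/G: root E is the tonic; minor triad there is i6.
Am/E has root A, degree 4 in E minor, so iv64.
B has root B, degree 5 in E minor, so V.
Em/B: minor triad on E = scale degree 1 → i64.

i6 - iv64 - V - i64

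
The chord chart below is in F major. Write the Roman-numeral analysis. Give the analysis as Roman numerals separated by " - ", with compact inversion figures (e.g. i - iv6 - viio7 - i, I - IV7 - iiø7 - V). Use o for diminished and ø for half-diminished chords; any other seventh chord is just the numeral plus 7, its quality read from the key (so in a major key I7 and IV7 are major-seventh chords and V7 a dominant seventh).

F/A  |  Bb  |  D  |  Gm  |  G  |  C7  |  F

F/A has root F, degree 1 in F major, so I6.
Bb: major triad on Bb = scale degree 4 → IV.
D is the secondary dominant of ii (major triad on D): V/ii.
Gm: root G is the supertonic; minor triad there is ii.
G: a major triad on G, the applied dominant of V → V/V.
C7: dominant seventh chord on C = scale degree 5 → V7.
F: major triad on F = scale degree 1 → I.

I6 - IV - V/ii - ii - V/V - V7 - I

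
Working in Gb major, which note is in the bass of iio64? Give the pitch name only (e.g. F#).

iio in Gb major has root Ab; the chord is Ab-Cb-Ebb.
The figure 64 means second inversion — the fifth is in the bass.

Ebb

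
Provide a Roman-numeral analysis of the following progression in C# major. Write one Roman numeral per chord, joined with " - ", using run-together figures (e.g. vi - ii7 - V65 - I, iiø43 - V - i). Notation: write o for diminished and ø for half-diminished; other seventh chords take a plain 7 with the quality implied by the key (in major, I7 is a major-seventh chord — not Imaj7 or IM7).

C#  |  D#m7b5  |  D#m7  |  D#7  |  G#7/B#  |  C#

I - iiø7 - ii7 - V7/V - V65 - I

C# has root C#, degree 1 in C# major, so I.
D#m7b5: half-diminished seventh chord on D# — chromatic; iiø7 (borrowed from the parallel minor).
D#m7 has root D#, degree 2 in C# major, so ii7.
D#7: a dominant seventh chord on D#, the applied dominant of V → V7/V.
G#7/B#: dominant seventh chord on G# = scale degree 5 → V65.
C#: major triad on C# = scale degree 1 → I.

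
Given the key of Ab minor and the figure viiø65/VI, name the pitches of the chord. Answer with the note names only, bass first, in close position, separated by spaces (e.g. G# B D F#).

Gb Bbb Db Eb

The slash marks an applied leading-tone chord: viio of VI. In Ab minor, VI is Fb, so the leading tone to it is Eb, a half step below.
Building a half-diminished seventh chord on Eb gives Eb-Gb-Bbb-Db.
The figured bass 65 indicates first inversion, placing the third (Gb) in the bass: Gb-Bbb-Db-Eb.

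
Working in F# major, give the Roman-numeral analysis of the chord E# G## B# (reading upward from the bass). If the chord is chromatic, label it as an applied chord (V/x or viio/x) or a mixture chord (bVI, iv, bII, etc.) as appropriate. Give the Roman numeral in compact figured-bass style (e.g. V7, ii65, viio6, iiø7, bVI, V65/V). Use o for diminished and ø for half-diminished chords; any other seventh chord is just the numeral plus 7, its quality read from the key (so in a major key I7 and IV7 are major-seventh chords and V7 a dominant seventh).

V/iii

The pitches E#-G##-B# form a major triad rooted on E#.
E# is not a diatonic chord root with this quality in F# major, but it lies a perfect fifth above A# (iii), so the chord functions as an applied dominant of iii.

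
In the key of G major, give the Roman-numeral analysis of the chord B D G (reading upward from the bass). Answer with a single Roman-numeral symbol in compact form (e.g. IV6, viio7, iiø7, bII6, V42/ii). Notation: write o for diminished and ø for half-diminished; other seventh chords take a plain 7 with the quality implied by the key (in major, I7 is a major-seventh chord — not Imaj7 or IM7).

The pitches G-B-D form a major triad rooted on G.
In G major, G is the tonic; the diatonic major triad there is I.
With B in the bass the chord is in first inversion, so the figured bass is 6.

I6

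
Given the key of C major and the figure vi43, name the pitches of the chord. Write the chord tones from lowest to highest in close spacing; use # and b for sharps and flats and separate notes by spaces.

E G A C

In C major, the sixth degree is A, and the diatonic chord built there is a minor seventh chord.
That chord is spelled A-C-E-G.
With the 43 figure the chord is in second inversion; from the bass E upward in close position it reads E-G-A-C.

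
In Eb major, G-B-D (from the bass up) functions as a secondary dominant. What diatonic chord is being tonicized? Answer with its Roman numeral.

The chord is a major triad on G.
A dominant resolves down a perfect fifth: G → C. In Eb major, C is scale degree 6, i.e. vi.

vi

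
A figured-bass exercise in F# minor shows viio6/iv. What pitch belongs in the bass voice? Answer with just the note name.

The applied chord viio6/iv is rooted on A#: A#-C#-E.
The figure 6 means first inversion — the third is in the bass.

C#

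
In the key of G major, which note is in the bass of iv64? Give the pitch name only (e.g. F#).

iv in G major has root C; the chord is C-Eb-G.
The figure 64 means second inversion — the fifth is in the bass.

G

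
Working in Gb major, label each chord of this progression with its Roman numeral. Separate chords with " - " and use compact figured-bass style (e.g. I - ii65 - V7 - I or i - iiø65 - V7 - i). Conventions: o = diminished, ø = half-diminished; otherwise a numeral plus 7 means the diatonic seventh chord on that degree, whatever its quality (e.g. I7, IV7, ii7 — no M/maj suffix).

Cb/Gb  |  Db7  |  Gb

Cb/Gb: major triad on Cb = scale degree 4 → IV64.
Db7: dominant seventh chord on Db = scale degree 5 → V7.
Gb: root Gb is the tonic; major triad there is I.

IV64 - V7 - I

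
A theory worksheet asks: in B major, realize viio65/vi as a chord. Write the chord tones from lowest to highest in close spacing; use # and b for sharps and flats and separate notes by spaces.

A# C# E F##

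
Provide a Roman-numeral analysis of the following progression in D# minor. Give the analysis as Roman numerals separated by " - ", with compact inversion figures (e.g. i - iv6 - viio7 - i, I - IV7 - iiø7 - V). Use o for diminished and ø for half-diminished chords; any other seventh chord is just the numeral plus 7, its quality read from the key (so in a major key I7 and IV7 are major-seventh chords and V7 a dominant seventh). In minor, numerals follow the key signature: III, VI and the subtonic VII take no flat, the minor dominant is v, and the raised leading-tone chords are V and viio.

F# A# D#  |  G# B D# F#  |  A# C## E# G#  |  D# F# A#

i6 - iv7 - V7 - i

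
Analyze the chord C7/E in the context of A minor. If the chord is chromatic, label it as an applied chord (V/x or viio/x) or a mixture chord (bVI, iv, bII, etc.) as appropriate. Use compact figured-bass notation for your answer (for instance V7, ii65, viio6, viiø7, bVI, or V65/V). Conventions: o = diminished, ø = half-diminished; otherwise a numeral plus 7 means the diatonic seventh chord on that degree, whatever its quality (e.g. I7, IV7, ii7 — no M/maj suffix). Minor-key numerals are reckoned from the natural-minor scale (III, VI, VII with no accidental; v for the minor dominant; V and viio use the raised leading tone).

V65/VI

The pitches C-E-G-Bb form a dominant seventh chord rooted on C.
C is not a diatonic chord root with this quality in A minor, but it lies a perfect fifth above F (VI), so the chord functions as an applied dominant of VI.
With E in the bass the chord is in first inversion, so the figured bass is 65.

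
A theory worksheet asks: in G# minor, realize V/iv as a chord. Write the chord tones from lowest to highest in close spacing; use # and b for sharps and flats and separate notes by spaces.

V/iv is a secondary dominant — the dominant triad of iv. iv in G# minor is C#, so the applied chord's root is G#, a perfect fifth above.
Building a major triad on G# gives G#-B#-D#.

G# B# D#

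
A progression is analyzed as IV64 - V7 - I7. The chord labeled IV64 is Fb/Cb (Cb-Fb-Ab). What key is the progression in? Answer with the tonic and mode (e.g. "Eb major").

The chord Fb/Cb is a major triad rooted on Fb; its label is IV64.
Counting down 3 scale steps from Fb places the tonic on Cb; a major triad on degree 4 is diatonic only in major.

Cb major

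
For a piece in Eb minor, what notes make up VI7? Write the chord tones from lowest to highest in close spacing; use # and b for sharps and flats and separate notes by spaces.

Cb Eb Gb Bb

The numeral's case and figure indicate a major seventh chord. In Eb minor its root, the submediant, is Cb.
That chord is spelled Cb-Eb-Gb-Bb.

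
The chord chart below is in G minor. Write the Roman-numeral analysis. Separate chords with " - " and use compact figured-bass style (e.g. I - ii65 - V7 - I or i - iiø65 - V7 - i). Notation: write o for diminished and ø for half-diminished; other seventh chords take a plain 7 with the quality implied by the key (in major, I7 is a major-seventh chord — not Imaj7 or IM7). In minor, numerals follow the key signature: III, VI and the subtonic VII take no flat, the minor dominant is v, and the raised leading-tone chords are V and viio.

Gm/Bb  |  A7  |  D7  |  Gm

i6 - V7/V - V7 - i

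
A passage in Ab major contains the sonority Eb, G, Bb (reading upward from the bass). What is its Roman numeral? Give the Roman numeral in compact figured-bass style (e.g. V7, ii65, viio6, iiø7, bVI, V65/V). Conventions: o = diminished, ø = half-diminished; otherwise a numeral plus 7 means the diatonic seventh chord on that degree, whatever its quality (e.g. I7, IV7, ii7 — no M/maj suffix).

The pitches Eb-G-Bb form a major triad rooted on Eb.
Eb is scale degree 5 in Ab major, and a major triad on that degree is written V.

V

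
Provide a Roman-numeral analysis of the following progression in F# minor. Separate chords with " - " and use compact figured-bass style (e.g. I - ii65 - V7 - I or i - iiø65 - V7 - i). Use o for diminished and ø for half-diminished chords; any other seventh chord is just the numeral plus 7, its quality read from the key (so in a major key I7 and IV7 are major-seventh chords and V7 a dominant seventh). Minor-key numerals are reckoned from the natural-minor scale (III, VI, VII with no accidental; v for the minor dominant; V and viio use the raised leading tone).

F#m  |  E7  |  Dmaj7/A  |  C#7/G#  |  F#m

F#m: minor triad on F# = scale degree 1 → i.
E7: root E is the subtonic; dominant seventh chord there is VII7.
Dmaj7/A: root D is the submediant; major seventh chord there is VI43.
C#7/G#: root C# is the dominant; dominant seventh chord there is V43.
F#m has root F#, degree 1 in F# minor, so i.

i - VII7 - VI43 - V43 - i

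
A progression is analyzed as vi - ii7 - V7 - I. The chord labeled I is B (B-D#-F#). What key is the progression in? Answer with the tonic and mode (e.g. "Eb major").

B major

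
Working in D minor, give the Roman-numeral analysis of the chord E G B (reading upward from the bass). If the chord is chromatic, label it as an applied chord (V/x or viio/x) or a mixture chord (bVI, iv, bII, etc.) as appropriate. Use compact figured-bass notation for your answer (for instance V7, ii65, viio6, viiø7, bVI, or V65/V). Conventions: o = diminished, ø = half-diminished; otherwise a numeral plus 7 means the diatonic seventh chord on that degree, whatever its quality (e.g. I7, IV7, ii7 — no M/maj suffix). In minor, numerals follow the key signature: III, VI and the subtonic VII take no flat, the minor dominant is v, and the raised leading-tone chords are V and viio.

ii

Stacked in thirds the chord is E-G-B: a minor triad on E.
E is the second degree of D minor. This is the minor supertonic, borrowed from the parallel major (the Dorian ii).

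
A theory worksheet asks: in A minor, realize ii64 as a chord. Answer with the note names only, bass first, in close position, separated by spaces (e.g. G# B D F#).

F# B D

ii64 is the minor supertonic, borrowed from the parallel major (the Dorian ii). In A minor that root is B.
So the chord is B-D-F#, a minor triad.
With the 64 figure the chord is in second inversion; from the bass F# upward in close position it reads F#-B-D.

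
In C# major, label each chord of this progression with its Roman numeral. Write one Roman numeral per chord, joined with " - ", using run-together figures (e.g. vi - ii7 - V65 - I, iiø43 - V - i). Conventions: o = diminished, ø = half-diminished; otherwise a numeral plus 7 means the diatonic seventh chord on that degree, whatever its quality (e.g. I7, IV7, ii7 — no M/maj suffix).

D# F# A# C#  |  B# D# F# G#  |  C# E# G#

ii7 - V65 - I

D#-F#-A#-C# has root D#, degree 2 in C# major, so ii7.
B#-D#-F#-G# has root G#, degree 5 in C# major, so V65.
C#-E#-G# has root C#, degree 1 in C# major, so I.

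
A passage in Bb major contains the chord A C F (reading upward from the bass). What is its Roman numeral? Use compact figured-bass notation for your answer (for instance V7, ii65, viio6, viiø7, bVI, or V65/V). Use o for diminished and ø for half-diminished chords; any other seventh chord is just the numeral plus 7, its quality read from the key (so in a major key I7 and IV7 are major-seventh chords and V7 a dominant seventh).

V6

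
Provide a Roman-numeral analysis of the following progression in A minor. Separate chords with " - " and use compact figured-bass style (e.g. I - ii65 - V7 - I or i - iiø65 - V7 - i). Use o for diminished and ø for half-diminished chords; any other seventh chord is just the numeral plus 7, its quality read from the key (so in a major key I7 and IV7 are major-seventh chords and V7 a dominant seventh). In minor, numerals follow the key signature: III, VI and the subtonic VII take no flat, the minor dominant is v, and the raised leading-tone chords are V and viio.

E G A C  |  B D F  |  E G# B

i43 - iio - V

E-G-A-C: root A is the tonic; minor seventh chord there is i43.
B-D-F: root B is the supertonic; diminished triad there is iio.
E-G#-B: major triad on E = scale degree 5 → V.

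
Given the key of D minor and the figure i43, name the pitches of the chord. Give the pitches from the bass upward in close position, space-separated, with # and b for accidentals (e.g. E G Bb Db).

A C D F

The numeral's case and figure indicate a minor seventh chord. In D minor its root, scale degree 1, is D.
That chord is spelled D-F-A-C.
With the 43 figure the chord is in second inversion; from the bass A upward in close position it reads A-C-D-F.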